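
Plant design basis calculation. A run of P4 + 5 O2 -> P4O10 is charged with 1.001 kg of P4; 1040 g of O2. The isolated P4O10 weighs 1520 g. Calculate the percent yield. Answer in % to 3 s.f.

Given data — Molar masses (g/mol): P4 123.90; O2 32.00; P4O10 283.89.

82.4 %

n(P4) = 1.001×1000 / 123.90 = 8.079 mol
n(O2) = 1040 / 32.00 = 32.50 mol
n/ν for P4 = 8.079/1 = 8.079
n/ν for O2 = 32.50/5 = 6.500
Smallest n/ν is O2 → limiting reagent.
theoretical n(P4O10) = (1/5) × 32.50 = 6.500 mol → 1845 g
% yield = 1520 / 1845 × 100 = 82.38 %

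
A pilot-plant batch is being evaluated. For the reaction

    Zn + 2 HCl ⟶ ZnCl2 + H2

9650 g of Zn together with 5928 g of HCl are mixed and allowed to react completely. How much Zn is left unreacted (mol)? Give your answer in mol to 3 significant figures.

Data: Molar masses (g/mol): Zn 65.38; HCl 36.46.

n(Zn) = 9650 / 65.38 = 147.6 mol
n(HCl) = 5928 / 36.46 = 162.6 mol
n/ν for Zn = 147.6/1 = 147.6
n/ν for HCl = 162.6/2 = 81.30
Smallest n/ν is HCl → limiting reagent.
Zn consumed = (1/2) × 162.6 = 81.30 mol
Zn remaining = 147.6 − 81.30 = 66.30 mol

66.3 mol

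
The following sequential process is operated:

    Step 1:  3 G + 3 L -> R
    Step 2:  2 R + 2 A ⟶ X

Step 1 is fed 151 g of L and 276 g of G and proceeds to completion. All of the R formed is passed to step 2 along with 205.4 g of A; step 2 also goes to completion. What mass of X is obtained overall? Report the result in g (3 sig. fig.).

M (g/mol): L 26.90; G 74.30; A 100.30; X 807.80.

Step 1:
n(L) = 151.0 / 26.90 = 5.613 mol
n(G) = 276.0 / 74.30 = 3.715 mol
n/ν → L: 1.871, G: 1.238; G is limiting.
n(R) produced = (1/3) × 3.715 = 1.238 mol
Step 2:
n(R) available = 1.238 mol
n(A) = 205.4 / 100.30 = 2.048 mol
n/ν → R: 0.6190, A: 1.024; R is limiting.
n(X) = (1/2) × 1.238 = 0.6190 mol
mass = 0.6190 × 807.80 = 500.0 g

500 g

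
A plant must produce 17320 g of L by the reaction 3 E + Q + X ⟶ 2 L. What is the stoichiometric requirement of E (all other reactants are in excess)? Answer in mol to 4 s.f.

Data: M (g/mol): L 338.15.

n(L) = 17320 / 338.15 = 51.22 mol
n(E) = (3/2) × 51.22 = 76.83 mol

76.83 mol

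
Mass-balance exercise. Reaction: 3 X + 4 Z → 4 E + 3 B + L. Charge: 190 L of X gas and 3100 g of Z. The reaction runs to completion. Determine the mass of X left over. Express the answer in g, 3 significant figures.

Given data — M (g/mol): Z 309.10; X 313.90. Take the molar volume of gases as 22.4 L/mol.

n(X) = 190.0 / 22.4 = 8.482 mol
n(Z) = 3100 / 309.10 = 10.03 mol
n/ν for X = 8.482/3 = 2.827
n/ν for Z = 10.03/4 = 2.508
Smallest n/ν is Z → limiting reagent.
X consumed = (3/4) × 10.03 = 7.523 mol
X remaining = 8.482 − 7.523 = 0.9590 mol
mass = 0.9590 × 313.90 = 301.0 g

301 g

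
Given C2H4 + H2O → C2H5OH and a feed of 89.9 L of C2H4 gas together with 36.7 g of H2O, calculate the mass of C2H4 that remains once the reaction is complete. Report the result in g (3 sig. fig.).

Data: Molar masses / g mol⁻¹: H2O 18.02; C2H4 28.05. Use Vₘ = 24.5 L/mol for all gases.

45.8 g

n(C2H4) = 89.90 / 24.5 = 3.669 mol
n(H2O) = 36.70 / 18.02 = 2.037 mol
n/ν for C2H4 = 3.669/1 = 3.669
n/ν for H2O = 2.037/1 = 2.037
Smallest n/ν is H2O → limiting reagent.
C2H4 consumed = (1/1) × 2.037 = 2.037 mol
C2H4 remaining = 3.669 − 2.037 = 1.632 mol
mass = 1.632 × 28.05 = 45.78 g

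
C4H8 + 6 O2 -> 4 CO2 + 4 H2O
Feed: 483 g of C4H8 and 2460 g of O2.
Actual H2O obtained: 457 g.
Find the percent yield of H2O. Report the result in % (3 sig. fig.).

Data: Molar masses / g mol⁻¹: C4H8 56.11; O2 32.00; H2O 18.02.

n(C4H8) = 483.0 / 56.11 = 8.608 mol
n(O2) = 2460 / 32.00 = 76.88 mol
n/ν → C4H8: 8.608, O2: 12.81; C4H8 is limiting.
theoretical n(H2O) = (4/1) × 8.608 = 34.43 mol → 620.4 g
% yield = 457 / 620.4 × 100 = 73.66 %

73.7 %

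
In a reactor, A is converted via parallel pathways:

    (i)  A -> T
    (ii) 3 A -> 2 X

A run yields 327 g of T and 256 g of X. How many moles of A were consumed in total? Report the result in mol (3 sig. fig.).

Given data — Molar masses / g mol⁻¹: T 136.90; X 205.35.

n(T) = 327 / 136.90 = 2.389 mol
n(X) = 256 / 205.35 = 1.247 mol
n(A) via (i) = (1/1)×2.389 = 2.389 mol
n(A) via (ii) = (3/2)×1.247 = 1.871 mol
total n(A) = 2.389 + 1.871 = 4.260 mol

4.26 mol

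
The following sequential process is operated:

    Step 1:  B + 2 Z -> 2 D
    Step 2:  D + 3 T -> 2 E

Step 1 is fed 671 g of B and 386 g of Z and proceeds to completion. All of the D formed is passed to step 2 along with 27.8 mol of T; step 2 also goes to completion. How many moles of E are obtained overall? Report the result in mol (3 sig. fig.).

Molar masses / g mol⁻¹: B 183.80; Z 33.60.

14.6 mol

Step 1:
n(B) = 671.0 / 183.80 = 3.651 mol
n(Z) = 386.0 / 33.60 = 11.49 mol
n/ν for B = 3.651/1 = 3.651
n/ν for Z = 11.49/2 = 5.745
Smallest n/ν is B → limiting reagent.
n(D) produced = (2/1) × 3.651 = 7.302 mol
Step 2:
n(D) available = 7.302 mol
n(T) = 27.80 mol
n/ν for D = 7.302/1 = 7.302
n/ν for T = 27.80/3 = 9.267
Smallest n/ν is D → limiting reagent.
n(E) = (2/1) × 7.302 = 14.60 mol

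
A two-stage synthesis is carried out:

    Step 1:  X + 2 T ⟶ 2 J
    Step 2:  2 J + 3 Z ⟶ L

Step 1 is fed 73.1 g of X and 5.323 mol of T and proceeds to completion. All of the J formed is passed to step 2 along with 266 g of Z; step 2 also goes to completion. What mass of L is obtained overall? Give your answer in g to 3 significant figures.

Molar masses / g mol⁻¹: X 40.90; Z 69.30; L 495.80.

634 g

Step 1:
n(X) = 73.10 / 40.90 = 1.787 mol
n(T) = 5.323 mol
n/ν for X = 1.787/1 = 1.787
n/ν for T = 5.323/2 = 2.662
Smallest n/ν is X → limiting reagent.
n(J) produced = (2/1) × 1.787 = 3.574 mol
Step 2:
n(J) available = 3.574 mol
n(Z) = 266.0 / 69.30 = 3.838 mol
n/ν for J = 3.574/2 = 1.787
n/ν for Z = 3.838/3 = 1.279
Smallest n/ν is Z → limiting reagent.
n(L) = (1/3) × 3.838 = 1.279 mol
mass = 1.279 × 495.80 = 634.1 g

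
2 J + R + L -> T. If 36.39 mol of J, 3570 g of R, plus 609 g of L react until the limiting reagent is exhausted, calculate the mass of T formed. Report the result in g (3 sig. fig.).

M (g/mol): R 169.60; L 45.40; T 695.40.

9330 g

n(J) = 36.39 mol
n(R) = 3570 / 169.60 = 21.05 mol
n(L) = 609.0 / 45.40 = 13.41 mol
n/ν for J = 36.39/2 = 18.20
n/ν for R = 21.05/1 = 21.05
n/ν for L = 13.41/1 = 13.41
Smallest n/ν is L → limiting reagent.
n(T) = (1/1) × 13.41 = 13.41 mol
mass = 13.41 × 695.40 = 9325 g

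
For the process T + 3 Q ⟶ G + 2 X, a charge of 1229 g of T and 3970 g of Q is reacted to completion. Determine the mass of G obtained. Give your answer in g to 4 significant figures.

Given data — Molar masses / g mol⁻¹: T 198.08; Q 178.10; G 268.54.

1666 g

n(T) = 1229 / 198.08 = 6.205 mol
n(Q) = 3970 / 178.10 = 22.29 mol
n/ν → T: 6.205, Q: 7.430; T is limiting.
n(G) = (1/1) × 6.205 = 6.205 mol
mass = 6.205 × 268.54 = 1666 g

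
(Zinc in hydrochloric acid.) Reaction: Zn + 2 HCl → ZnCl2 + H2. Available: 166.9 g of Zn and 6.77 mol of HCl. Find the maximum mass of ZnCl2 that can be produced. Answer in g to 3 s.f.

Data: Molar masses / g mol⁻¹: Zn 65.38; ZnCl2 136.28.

348 g

n(Zn) = 166.9 / 65.38 = 2.553 mol
n(HCl) = 6.770 mol
n/ν → Zn: 2.553, HCl: 3.385; Zn is limiting.
n(ZnCl2) = (1/1) × 2.553 = 2.553 mol
mass = 2.553 × 136.28 = 347.9 g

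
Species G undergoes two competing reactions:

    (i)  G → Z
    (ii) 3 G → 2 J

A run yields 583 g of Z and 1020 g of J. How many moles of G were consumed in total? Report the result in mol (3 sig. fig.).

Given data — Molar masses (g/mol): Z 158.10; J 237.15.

n(Z) = 583 / 158.10 = 3.688 mol
n(J) = 1020 / 237.15 = 4.301 mol
n(G) via (i) = (1/1)×3.688 = 3.688 mol
n(G) via (ii) = (3/2)×4.301 = 6.452 mol
total n(G) = 3.688 + 6.452 = 10.14 mol

10.1 mol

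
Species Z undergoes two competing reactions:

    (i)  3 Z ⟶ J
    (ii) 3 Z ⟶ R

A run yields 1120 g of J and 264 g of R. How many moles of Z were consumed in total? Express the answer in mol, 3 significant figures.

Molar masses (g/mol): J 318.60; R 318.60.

13.0 mol

n(J) = 1120 / 318.60 = 3.515 mol
n(R) = 264 / 318.60 = 0.8286 mol
n(Z) via (i) = (3/1)×3.515 = 10.55 mol
n(Z) via (ii) = (3/1)×0.8286 = 2.486 mol
total n(Z) = 10.55 + 2.486 = 13.04 mol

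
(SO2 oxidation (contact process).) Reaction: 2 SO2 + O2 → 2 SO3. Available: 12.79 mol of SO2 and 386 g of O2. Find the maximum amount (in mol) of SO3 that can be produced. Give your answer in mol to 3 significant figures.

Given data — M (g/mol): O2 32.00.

12.8 mol

n(SO2) = 12.79 mol
n(O2) = 386.0 / 32.00 = 12.06 mol
n/ν → SO2: 6.395, O2: 12.06; SO2 is limiting.
n(SO3) = (2/2) × 12.79 = 12.79 mol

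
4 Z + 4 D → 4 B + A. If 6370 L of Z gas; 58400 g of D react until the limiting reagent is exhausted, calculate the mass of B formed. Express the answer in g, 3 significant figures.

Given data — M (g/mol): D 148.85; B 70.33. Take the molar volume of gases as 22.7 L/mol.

19700 g

n(Z) = 6370 / 22.7 = 280.6 mol
n(D) = 58400 / 148.85 = 392.3 mol
n/ν for Z = 280.6/4 = 70.15
n/ν for D = 392.3/4 = 98.08
Smallest n/ν is Z → limiting reagent.
n(B) = (4/4) × 280.6 = 280.6 mol
mass = 280.6 × 70.33 = 19730 g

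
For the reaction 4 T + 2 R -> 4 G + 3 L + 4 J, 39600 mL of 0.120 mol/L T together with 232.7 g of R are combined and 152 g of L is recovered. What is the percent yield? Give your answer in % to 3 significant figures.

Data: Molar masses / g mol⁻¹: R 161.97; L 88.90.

n(T) = 0.120 × 39600/1000 = 4.752 mol
n(R) = 232.7 / 161.97 = 1.437 mol
n/ν for T = 4.752/4 = 1.188
n/ν for R = 1.437/2 = 0.7185
Smallest n/ν is R → limiting reagent.
theoretical n(L) = (3/2) × 1.437 = 2.156 mol → 191.7 g
% yield = 152 / 191.7 × 100 = 79.29 %

79.3 %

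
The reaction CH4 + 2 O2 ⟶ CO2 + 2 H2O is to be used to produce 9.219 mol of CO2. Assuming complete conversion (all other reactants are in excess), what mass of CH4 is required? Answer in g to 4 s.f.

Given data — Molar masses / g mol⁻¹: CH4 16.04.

n(CO2) = 9.219 mol
n(CH4) = (1/1) × 9.219 = 9.219 mol
mass = 9.219 × 16.04 = 147.9 g

147.9 g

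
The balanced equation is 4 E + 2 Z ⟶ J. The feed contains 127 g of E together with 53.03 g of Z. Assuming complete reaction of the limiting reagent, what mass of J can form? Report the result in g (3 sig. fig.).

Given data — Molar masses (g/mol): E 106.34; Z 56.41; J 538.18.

n(E) = 127.0 / 106.34 = 1.194 mol
n(Z) = 53.03 / 56.41 = 0.9401 mol
n/ν for E = 1.194/4 = 0.2985
n/ν for Z = 0.9401/2 = 0.4701
Smallest n/ν is E → limiting reagent.
n(J) = (1/4) × 1.194 = 0.2985 mol
mass = 0.2985 × 538.18 = 160.6 g

161 g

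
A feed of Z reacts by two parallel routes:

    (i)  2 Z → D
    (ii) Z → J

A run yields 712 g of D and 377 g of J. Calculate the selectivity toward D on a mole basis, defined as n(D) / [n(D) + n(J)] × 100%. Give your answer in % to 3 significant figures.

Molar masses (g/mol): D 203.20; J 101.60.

n(D) = 712 / 203.20 = 3.504 mol
n(J) = 377 / 101.60 = 3.711 mol
selectivity = 3.504/(3.504+3.711) × 100 = 48.57 %

48.6 %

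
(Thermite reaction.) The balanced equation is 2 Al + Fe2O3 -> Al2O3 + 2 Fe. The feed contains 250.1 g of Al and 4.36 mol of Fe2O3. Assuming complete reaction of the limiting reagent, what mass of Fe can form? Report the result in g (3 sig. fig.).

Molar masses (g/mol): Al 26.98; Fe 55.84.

n(Al) = 250.1 / 26.98 = 9.270 mol
n(Fe2O3) = 4.360 mol
n/ν → Al: 4.635, Fe2O3: 4.360; Fe2O3 is limiting.
n(Fe) = (2/1) × 4.360 = 8.720 mol
mass = 8.720 × 55.84 = 486.9 g

487 g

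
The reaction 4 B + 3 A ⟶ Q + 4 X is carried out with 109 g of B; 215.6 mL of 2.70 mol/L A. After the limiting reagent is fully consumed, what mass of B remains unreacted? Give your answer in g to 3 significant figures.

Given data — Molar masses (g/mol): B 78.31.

48.2 g

n(B) = 109.0 / 78.31 = 1.392 mol
n(A) = 2.70 × 215.6/1000 = 0.5821 mol
n/ν → B: 0.3480, A: 0.1940; A is limiting.
B consumed = (4/3) × 0.5821 = 0.7761 mol
B remaining = 1.392 − 0.7761 = 0.6159 mol
mass = 0.6159 × 78.31 = 48.23 g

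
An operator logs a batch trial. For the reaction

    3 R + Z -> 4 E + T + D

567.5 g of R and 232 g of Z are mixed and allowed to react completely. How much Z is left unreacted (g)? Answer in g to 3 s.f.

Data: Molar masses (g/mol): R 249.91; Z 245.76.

46.0 g

n(R) = 567.5 / 249.91 = 2.271 mol
n(Z) = 232.0 / 245.76 = 0.9440 mol
n/ν for R = 2.271/3 = 0.7570
n/ν for Z = 0.9440/1 = 0.9440
Smallest n/ν is R → limiting reagent.
Z consumed = (1/3) × 2.271 = 0.7570 mol
Z remaining = 0.9440 − 0.7570 = 0.1870 mol
mass = 0.1870 × 245.76 = 45.96 g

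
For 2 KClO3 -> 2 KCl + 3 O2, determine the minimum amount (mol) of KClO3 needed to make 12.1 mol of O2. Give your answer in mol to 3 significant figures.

8.07 mol

n(O2) = 12.10 mol
n(KClO3) = (2/3) × 12.10 = 8.067 mol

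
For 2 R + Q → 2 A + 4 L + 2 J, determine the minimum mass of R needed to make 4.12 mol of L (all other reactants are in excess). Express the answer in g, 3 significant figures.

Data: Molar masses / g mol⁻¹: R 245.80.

n(L) = 4.120 mol
n(R) = (2/4) × 4.120 = 2.060 mol
mass = 2.060 × 245.80 = 506.3 g

506 g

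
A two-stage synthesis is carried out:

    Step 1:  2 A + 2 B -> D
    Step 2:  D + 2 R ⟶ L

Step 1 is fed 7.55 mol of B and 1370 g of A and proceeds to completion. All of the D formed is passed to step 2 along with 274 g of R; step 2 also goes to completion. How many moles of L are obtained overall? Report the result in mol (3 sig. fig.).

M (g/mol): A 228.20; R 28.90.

Step 1:
n(B) = 7.550 mol
n(A) = 1370 / 228.20 = 6.004 mol
n/ν for B = 7.550/2 = 3.775
n/ν for A = 6.004/2 = 3.002
Smallest n/ν is A → limiting reagent.
n(D) produced = (1/2) × 6.004 = 3.002 mol
Step 2:
n(D) available = 3.002 mol
n(R) = 274.0 / 28.90 = 9.481 mol
n/ν for D = 3.002/1 = 3.002
n/ν for R = 9.481/2 = 4.741
Smallest n/ν is D → limiting reagent.
n(L) = (1/1) × 3.002 = 3.002 mol

3.00 mol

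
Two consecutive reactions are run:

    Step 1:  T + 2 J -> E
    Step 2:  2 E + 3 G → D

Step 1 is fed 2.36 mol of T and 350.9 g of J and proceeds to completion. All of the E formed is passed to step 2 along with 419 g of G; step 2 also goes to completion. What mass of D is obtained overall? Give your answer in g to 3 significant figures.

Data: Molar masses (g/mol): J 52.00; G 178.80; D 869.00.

679 g

Step 1:
n(T) = 2.360 mol
n(J) = 350.9 / 52.00 = 6.748 mol
n/ν for T = 2.360/1 = 2.360
n/ν for J = 6.748/2 = 3.374
Smallest n/ν is T → limiting reagent.
n(E) produced = (1/1) × 2.360 = 2.360 mol
Step 2:
n(E) available = 2.360 mol
n(G) = 419.0 / 178.80 = 2.343 mol
n/ν for E = 2.360/2 = 1.180
n/ν for G = 2.343/3 = 0.7810
Smallest n/ν is G → limiting reagent.
n(D) = (1/3) × 2.343 = 0.7810 mol
mass = 0.7810 × 869.00 = 678.7 g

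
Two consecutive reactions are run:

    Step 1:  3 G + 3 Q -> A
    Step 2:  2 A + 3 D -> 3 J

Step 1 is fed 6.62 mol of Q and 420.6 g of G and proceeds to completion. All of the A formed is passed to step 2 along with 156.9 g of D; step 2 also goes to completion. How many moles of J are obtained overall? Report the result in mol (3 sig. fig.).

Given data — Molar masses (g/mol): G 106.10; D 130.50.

1.20 mol

Step 1:
n(Q) = 6.620 mol
n(G) = 420.6 / 106.10 = 3.964 mol
n/ν for Q = 6.620/3 = 2.207
n/ν for G = 3.964/3 = 1.321
Smallest n/ν is G → limiting reagent.
n(A) produced = (1/3) × 3.964 = 1.321 mol
Step 2:
n(A) available = 1.321 mol
n(D) = 156.9 / 130.50 = 1.202 mol
n/ν for A = 1.321/2 = 0.6605
n/ν for D = 1.202/3 = 0.4007
Smallest n/ν is D → limiting reagent.
n(J) = (3/3) × 1.202 = 1.202 mol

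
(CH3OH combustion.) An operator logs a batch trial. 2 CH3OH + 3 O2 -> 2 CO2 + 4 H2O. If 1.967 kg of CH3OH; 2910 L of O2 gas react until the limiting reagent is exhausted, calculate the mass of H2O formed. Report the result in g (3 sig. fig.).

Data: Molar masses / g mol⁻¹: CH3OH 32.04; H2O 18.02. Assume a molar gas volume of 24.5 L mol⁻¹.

2210 g

n(CH3OH) = 1.967×1000 / 32.04 = 61.39 mol
n(O2) = 2910 / 24.5 = 118.8 mol
n/ν for CH3OH = 61.39/2 = 30.70
n/ν for O2 = 118.8/3 = 39.60
Smallest n/ν is CH3OH → limiting reagent.
n(H2O) = (4/2) × 61.39 = 122.8 mol
mass = 122.8 × 18.02 = 2213 g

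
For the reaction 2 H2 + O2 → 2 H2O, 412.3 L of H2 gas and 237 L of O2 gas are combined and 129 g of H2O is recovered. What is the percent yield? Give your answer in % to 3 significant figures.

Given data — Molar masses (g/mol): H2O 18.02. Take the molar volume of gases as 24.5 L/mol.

n(H2) = 412.3 / 24.5 = 16.83 mol
n(O2) = 237.0 / 24.5 = 9.673 mol
n/ν → H2: 8.415, O2: 9.673; H2 is limiting.
theoretical n(H2O) = (2/2) × 16.83 = 16.83 mol → 303.3 g
% yield = 129 / 303.3 × 100 = 42.53 %

42.5 %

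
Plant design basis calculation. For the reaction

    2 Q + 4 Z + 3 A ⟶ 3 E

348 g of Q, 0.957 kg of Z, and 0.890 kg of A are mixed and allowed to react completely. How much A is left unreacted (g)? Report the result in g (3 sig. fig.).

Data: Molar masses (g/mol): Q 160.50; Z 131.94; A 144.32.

421 g

n(Q) = 348.0 / 160.50 = 2.168 mol
n(Z) = 0.9570×1000 / 131.94 = 7.253 mol
n(A) = 0.8900×1000 / 144.32 = 6.167 mol
n/ν → Q: 1.084, Z: 1.813, A: 2.056; Q is limiting.
A consumed = (3/2) × 2.168 = 3.252 mol
A remaining = 6.167 − 3.252 = 2.915 mol
mass = 2.915 × 144.32 = 420.7 g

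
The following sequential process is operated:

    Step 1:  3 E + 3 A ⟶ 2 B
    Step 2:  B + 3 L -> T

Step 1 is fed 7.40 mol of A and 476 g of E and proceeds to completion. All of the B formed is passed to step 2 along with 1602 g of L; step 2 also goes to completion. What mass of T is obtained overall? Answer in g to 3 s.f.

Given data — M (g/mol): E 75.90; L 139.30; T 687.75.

Step 1:
n(A) = 7.400 mol
n(E) = 476.0 / 75.90 = 6.271 mol
n/ν for A = 7.400/3 = 2.467
n/ν for E = 6.271/3 = 2.090
Smallest n/ν is E → limiting reagent.
n(B) produced = (2/3) × 6.271 = 4.181 mol
Step 2:
n(B) available = 4.181 mol
n(L) = 1602 / 139.30 = 11.50 mol
n/ν for B = 4.181/1 = 4.181
n/ν for L = 11.50/3 = 3.833
Smallest n/ν is L → limiting reagent.
n(T) = (1/3) × 11.50 = 3.833 mol
mass = 3.833 × 687.75 = 2636 g

2640 g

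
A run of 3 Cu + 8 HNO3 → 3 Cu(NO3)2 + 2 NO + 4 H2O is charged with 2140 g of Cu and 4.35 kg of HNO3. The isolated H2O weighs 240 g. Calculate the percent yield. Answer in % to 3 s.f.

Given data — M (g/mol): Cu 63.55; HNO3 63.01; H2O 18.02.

38.6 %

n(Cu) = 2140 / 63.55 = 33.67 mol
n(HNO3) = 4.350×1000 / 63.01 = 69.04 mol
n/ν for Cu = 33.67/3 = 11.22
n/ν for HNO3 = 69.04/8 = 8.630
Smallest n/ν is HNO3 → limiting reagent.
theoretical n(H2O) = (4/8) × 69.04 = 34.52 mol → 622.1 g
% yield = 240 / 622.1 × 100 = 38.58 %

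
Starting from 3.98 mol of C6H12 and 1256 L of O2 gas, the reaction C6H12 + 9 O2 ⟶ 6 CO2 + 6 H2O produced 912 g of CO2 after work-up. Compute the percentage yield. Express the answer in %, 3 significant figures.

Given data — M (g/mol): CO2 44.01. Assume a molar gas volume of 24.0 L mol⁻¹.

n(C6H12) = 3.980 mol
n(O2) = 1256 / 24.0 = 52.33 mol
n/ν → C6H12: 3.980, O2: 5.814; C6H12 is limiting.
theoretical n(CO2) = (6/1) × 3.980 = 23.88 mol → 1051 g
% yield = 912 / 1051 × 100 = 86.77 %

86.8 %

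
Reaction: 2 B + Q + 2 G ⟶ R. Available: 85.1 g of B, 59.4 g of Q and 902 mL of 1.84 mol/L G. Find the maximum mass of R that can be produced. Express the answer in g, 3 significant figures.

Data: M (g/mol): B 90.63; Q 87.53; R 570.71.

n(B) = 85.10 / 90.63 = 0.9390 mol
n(Q) = 59.40 / 87.53 = 0.6786 mol
n(G) = 1.84 × 902.0/1000 = 1.660 mol
n/ν for B = 0.9390/2 = 0.4695
n/ν for Q = 0.6786/1 = 0.6786
n/ν for G = 1.660/2 = 0.8300
Smallest n/ν is B → limiting reagent.
n(R) = (1/2) × 0.9390 = 0.4695 mol
mass = 0.4695 × 570.71 = 267.9 g

268 g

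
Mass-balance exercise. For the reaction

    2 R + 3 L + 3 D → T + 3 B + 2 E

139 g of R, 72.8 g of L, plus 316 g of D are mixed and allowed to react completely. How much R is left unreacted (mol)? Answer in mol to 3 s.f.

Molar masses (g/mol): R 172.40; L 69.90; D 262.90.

0.112 mol

n(R) = 139.0 / 172.40 = 0.8063 mol
n(L) = 72.80 / 69.90 = 1.041 mol
n(D) = 316.0 / 262.90 = 1.202 mol
n/ν for R = 0.8063/2 = 0.4032
n/ν for L = 1.041/3 = 0.3470
n/ν for D = 1.202/3 = 0.4007
Smallest n/ν is L → limiting reagent.
R consumed = (2/3) × 1.041 = 0.6940 mol
R remaining = 0.8063 − 0.6940 = 0.1123 mol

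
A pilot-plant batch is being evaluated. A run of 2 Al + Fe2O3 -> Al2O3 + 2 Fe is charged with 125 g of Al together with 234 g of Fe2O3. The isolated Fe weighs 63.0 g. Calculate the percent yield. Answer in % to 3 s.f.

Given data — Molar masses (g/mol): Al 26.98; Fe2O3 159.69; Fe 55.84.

n(Al) = 125.0 / 26.98 = 4.633 mol
n(Fe2O3) = 234.0 / 159.69 = 1.465 mol
n/ν → Al: 2.317, Fe2O3: 1.465; Fe2O3 is limiting.
theoretical n(Fe) = (2/1) × 1.465 = 2.930 mol → 163.6 g
% yield = 63.0 / 163.6 × 100 = 38.51 %

38.5 %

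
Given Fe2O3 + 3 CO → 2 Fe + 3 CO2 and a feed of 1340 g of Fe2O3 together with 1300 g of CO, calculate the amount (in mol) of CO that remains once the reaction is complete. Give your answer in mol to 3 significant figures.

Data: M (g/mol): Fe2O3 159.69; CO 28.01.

21.2 mol

n(Fe2O3) = 1340 / 159.69 = 8.391 mol
n(CO) = 1300 / 28.01 = 46.41 mol
n/ν for Fe2O3 = 8.391/1 = 8.391
n/ν for CO = 46.41/3 = 15.47
Smallest n/ν is Fe2O3 → limiting reagent.
CO consumed = (3/1) × 8.391 = 25.17 mol
CO remaining = 46.41 − 25.17 = 21.24 mol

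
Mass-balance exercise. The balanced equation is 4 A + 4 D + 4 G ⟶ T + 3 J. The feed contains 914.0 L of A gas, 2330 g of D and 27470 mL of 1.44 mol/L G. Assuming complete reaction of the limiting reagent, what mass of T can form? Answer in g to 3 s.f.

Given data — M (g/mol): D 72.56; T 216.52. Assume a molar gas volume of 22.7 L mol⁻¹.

1740 g

n(A) = 914.0 / 22.7 = 40.26 mol
n(D) = 2330 / 72.56 = 32.11 mol
n(G) = 1.44 × 27470/1000 = 39.56 mol
n/ν for A = 40.26/4 = 10.07
n/ν for D = 32.11/4 = 8.028
n/ν for G = 39.56/4 = 9.890
Smallest n/ν is D → limiting reagent.
n(T) = (1/4) × 32.11 = 8.028 mol
mass = 8.028 × 216.52 = 1738 g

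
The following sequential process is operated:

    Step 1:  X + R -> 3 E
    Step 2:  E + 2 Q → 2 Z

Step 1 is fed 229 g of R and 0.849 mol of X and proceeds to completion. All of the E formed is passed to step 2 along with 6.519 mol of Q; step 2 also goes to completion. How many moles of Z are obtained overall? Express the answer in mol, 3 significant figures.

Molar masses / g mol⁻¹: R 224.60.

5.09 mol

Step 1:
n(R) = 229.0 / 224.60 = 1.020 mol
n(X) = 0.8490 mol
n/ν for R = 1.020/1 = 1.020
n/ν for X = 0.8490/1 = 0.8490
Smallest n/ν is X → limiting reagent.
n(E) produced = (3/1) × 0.8490 = 2.547 mol
Step 2:
n(E) available = 2.547 mol
n(Q) = 6.519 mol
n/ν for E = 2.547/1 = 2.547
n/ν for Q = 6.519/2 = 3.260
Smallest n/ν is E → limiting reagent.
n(Z) = (2/1) × 2.547 = 5.094 mol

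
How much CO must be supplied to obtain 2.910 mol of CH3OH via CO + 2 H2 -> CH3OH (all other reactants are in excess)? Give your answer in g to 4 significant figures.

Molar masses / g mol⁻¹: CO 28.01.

81.51 g

n(CH3OH) = 2.910 mol
n(CO) = (1/1) × 2.910 = 2.910 mol
mass = 2.910 × 28.01 = 81.51 g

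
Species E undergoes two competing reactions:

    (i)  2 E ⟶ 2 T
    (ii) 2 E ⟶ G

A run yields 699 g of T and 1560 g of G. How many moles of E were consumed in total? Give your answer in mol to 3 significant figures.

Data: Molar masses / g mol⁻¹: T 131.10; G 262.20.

n(T) = 699 / 131.10 = 5.332 mol
n(G) = 1560 / 262.20 = 5.950 mol
n(E) via (i) = (2/2)×5.332 = 5.332 mol
n(E) via (ii) = (2/1)×5.950 = 11.90 mol
total n(E) = 5.332 + 11.90 = 17.23 mol

17.2 mol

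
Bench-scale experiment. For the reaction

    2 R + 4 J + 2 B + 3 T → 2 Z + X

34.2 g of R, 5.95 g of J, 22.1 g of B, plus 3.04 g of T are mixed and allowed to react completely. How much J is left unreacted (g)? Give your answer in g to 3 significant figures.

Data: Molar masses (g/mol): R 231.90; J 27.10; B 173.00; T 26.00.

1.73 g

n(R) = 34.20 / 231.90 = 0.1475 mol
n(J) = 5.950 / 27.10 = 0.2196 mol
n(B) = 22.10 / 173.00 = 0.1277 mol
n(T) = 3.040 / 26.00 = 0.1169 mol
n/ν for R = 0.1475/2 = 0.07375
n/ν for J = 0.2196/4 = 0.05490
n/ν for B = 0.1277/2 = 0.06385
n/ν for T = 0.1169/3 = 0.03897
Smallest n/ν is T → limiting reagent.
J consumed = (4/3) × 0.1169 = 0.1559 mol
J remaining = 0.2196 − 0.1559 = 0.06370 mol
mass = 0.06370 × 27.10 = 1.726 g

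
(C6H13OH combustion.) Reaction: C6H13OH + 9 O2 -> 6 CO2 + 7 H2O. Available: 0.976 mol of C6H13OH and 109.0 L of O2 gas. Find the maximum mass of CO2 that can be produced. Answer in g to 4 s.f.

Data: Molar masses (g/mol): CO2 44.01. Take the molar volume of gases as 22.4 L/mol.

142.8 g

n(C6H13OH) = 0.9760 mol
n(O2) = 109.0 / 22.4 = 4.866 mol
n/ν → C6H13OH: 0.9760, O2: 0.5407; O2 is limiting.
n(CO2) = (6/9) × 4.866 = 3.244 mol
mass = 3.244 × 44.01 = 142.8 g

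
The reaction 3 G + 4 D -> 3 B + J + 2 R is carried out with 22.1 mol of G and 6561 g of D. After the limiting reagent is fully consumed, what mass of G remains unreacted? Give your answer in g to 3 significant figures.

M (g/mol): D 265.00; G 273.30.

965 g

n(G) = 22.10 mol
n(D) = 6561 / 265.00 = 24.76 mol
n/ν → G: 7.367, D: 6.190; D is limiting.
G consumed = (3/4) × 24.76 = 18.57 mol
G remaining = 22.10 − 18.57 = 3.530 mol
mass = 3.530 × 273.30 = 964.7 g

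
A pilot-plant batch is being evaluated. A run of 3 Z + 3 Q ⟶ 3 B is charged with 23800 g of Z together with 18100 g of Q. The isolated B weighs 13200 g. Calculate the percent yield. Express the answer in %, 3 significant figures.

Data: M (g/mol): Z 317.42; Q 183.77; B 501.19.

n(Z) = 23800 / 317.42 = 74.98 mol
n(Q) = 18100 / 183.77 = 98.49 mol
n/ν → Z: 24.99, Q: 32.83; Z is limiting.
theoretical n(B) = (3/3) × 74.98 = 74.98 mol → 37580 g
% yield = 13200 / 37580 × 100 = 35.13 %

35.1 %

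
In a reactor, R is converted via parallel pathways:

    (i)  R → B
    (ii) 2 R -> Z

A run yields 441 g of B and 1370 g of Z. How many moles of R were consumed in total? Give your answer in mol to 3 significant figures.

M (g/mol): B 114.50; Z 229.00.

n(B) = 441 / 114.50 = 3.852 mol
n(Z) = 1370 / 229.00 = 5.983 mol
n(R) via (i) = (1/1)×3.852 = 3.852 mol
n(R) via (ii) = (2/1)×5.983 = 11.97 mol
total n(R) = 3.852 + 11.97 = 15.82 mol

15.8 mol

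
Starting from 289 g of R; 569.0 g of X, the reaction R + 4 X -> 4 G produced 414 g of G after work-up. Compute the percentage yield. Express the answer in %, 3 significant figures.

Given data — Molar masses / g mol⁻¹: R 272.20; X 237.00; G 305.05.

56.5 %

n(R) = 289.0 / 272.20 = 1.062 mol
n(X) = 569.0 / 237.00 = 2.401 mol
n/ν for R = 1.062/1 = 1.062
n/ν for X = 2.401/4 = 0.6003
Smallest n/ν is X → limiting reagent.
theoretical n(G) = (4/4) × 2.401 = 2.401 mol → 732.4 g
% yield = 414 / 732.4 × 100 = 56.53 %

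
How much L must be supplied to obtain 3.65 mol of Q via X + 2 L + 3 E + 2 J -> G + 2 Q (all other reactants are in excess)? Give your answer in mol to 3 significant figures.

n(Q) = 3.650 mol
n(L) = (2/2) × 3.650 = 3.650 mol

3.65 mol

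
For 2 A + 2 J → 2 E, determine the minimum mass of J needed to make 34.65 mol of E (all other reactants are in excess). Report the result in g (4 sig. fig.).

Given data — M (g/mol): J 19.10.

661.8 g

n(E) = 34.65 mol
n(J) = (2/2) × 34.65 = 34.65 mol
mass = 34.65 × 19.10 = 661.8 g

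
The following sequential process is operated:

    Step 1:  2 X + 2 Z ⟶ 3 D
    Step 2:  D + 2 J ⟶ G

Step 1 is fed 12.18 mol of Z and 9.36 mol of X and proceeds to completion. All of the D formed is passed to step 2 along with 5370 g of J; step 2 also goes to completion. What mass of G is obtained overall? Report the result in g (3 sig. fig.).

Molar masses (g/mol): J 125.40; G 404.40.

Step 1:
n(Z) = 12.18 mol
n(X) = 9.360 mol
n/ν → Z: 6.090, X: 4.680; X is limiting.
n(D) produced = (3/2) × 9.360 = 14.04 mol
Step 2:
n(D) available = 14.04 mol
n(J) = 5370 / 125.40 = 42.82 mol
n/ν → D: 14.04, J: 21.41; D is limiting.
n(G) = (1/1) × 14.04 = 14.04 mol
mass = 14.04 × 404.40 = 5678 g

5680 g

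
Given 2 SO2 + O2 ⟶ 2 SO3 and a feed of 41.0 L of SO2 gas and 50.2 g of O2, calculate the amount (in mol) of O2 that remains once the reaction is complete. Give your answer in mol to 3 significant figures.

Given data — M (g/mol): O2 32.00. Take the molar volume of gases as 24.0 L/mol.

n(SO2) = 41.00 / 24.0 = 1.708 mol
n(O2) = 50.20 / 32.00 = 1.569 mol
n/ν → SO2: 0.8540, O2: 1.569; SO2 is limiting.
O2 consumed = (1/2) × 1.708 = 0.8540 mol
O2 remaining = 1.569 − 0.8540 = 0.7150 mol

0.715 mol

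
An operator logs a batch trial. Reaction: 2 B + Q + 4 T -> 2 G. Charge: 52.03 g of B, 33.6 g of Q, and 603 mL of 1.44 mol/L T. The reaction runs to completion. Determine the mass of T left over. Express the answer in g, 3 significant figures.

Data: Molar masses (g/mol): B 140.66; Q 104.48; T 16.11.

n(B) = 52.03 / 140.66 = 0.3699 mol
n(Q) = 33.60 / 104.48 = 0.3216 mol
n(T) = 1.44 × 603.0/1000 = 0.8683 mol
n/ν for B = 0.3699/2 = 0.1850
n/ν for Q = 0.3216/1 = 0.3216
n/ν for T = 0.8683/4 = 0.2171
Smallest n/ν is B → limiting reagent.
T consumed = (4/2) × 0.3699 = 0.7398 mol
T remaining = 0.8683 − 0.7398 = 0.1285 mol
mass = 0.1285 × 16.11 = 2.070 g

2.07 g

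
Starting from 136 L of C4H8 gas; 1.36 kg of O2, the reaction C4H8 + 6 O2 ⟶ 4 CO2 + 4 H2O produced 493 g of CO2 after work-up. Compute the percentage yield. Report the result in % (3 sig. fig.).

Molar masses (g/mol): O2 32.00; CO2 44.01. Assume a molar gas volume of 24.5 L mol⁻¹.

50.5 %

n(C4H8) = 136.0 / 24.5 = 5.551 mol
n(O2) = 1.360×1000 / 32.00 = 42.50 mol
n/ν for C4H8 = 5.551/1 = 5.551
n/ν for O2 = 42.50/6 = 7.083
Smallest n/ν is C4H8 → limiting reagent.
theoretical n(CO2) = (4/1) × 5.551 = 22.20 mol → 977.0 g
% yield = 493 / 977.0 × 100 = 50.46 %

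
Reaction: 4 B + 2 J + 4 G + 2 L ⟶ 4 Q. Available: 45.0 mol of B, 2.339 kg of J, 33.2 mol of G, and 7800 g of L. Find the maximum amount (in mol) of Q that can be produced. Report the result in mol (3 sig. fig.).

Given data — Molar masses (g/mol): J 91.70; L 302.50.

33.2 mol

n(B) = 45.00 mol
n(J) = 2.339×1000 / 91.70 = 25.51 mol
n(G) = 33.20 mol
n(L) = 7800 / 302.50 = 25.79 mol
n/ν for B = 45.00/4 = 11.25
n/ν for J = 25.51/2 = 12.76
n/ν for G = 33.20/4 = 8.300
n/ν for L = 25.79/2 = 12.90
Smallest n/ν is G → limiting reagent.
n(Q) = (4/4) × 33.20 = 33.20 mol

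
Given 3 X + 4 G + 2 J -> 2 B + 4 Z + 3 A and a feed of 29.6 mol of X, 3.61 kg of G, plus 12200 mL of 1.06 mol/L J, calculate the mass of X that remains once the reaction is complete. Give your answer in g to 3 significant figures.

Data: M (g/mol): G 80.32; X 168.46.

n(X) = 29.60 mol
n(G) = 3.610×1000 / 80.32 = 44.95 mol
n(J) = 1.06 × 12200/1000 = 12.93 mol
n/ν → X: 9.867, G: 11.24, J: 6.465; J is limiting.
X consumed = (3/2) × 12.93 = 19.40 mol
X remaining = 29.60 − 19.40 = 10.20 mol
mass = 10.20 × 168.46 = 1718 g

1720 g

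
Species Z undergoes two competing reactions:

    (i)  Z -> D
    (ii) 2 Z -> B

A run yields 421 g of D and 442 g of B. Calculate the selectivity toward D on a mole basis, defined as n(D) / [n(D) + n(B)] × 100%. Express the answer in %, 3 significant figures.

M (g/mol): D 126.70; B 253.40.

65.6 %

n(D) = 421 / 126.70 = 3.323 mol
n(B) = 442 / 253.40 = 1.744 mol
selectivity = 3.323/(3.323+1.744) × 100 = 65.58 %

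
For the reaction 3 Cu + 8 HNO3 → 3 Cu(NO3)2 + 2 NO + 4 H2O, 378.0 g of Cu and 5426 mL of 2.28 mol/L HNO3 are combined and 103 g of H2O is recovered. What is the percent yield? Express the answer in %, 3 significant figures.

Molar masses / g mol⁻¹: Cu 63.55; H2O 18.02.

92.4 %

n(Cu) = 378.0 / 63.55 = 5.948 mol
n(HNO3) = 2.28 × 5426/1000 = 12.37 mol
n/ν for Cu = 5.948/3 = 1.983
n/ν for HNO3 = 12.37/8 = 1.546
Smallest n/ν is HNO3 → limiting reagent.
theoretical n(H2O) = (4/8) × 12.37 = 6.185 mol → 111.5 g
% yield = 103 / 111.5 × 100 = 92.38 %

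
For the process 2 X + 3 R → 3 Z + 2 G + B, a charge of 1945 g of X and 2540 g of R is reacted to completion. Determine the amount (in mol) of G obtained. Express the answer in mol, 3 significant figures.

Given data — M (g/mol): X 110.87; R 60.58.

n(X) = 1945 / 110.87 = 17.54 mol
n(R) = 2540 / 60.58 = 41.93 mol
n/ν for X = 17.54/2 = 8.770
n/ν for R = 41.93/3 = 13.98
Smallest n/ν is X → limiting reagent.
n(G) = (2/2) × 17.54 = 17.54 mol

17.5 mol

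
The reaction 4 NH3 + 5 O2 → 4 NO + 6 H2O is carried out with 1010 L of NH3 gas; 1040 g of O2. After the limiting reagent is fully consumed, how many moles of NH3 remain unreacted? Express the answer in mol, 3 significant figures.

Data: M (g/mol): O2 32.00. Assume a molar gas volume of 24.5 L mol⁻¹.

15.2 mol

n(NH3) = 1010 / 24.5 = 41.22 mol
n(O2) = 1040 / 32.00 = 32.50 mol
n/ν for NH3 = 41.22/4 = 10.31
n/ν for O2 = 32.50/5 = 6.500
Smallest n/ν is O2 → limiting reagent.
NH3 consumed = (4/5) × 32.50 = 26.00 mol
NH3 remaining = 41.22 − 26.00 = 15.22 mol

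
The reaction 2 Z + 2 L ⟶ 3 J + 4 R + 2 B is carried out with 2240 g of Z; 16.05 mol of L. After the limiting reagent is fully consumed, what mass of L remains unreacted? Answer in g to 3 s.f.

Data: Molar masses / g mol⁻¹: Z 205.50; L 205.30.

1060 g

n(Z) = 2240 / 205.50 = 10.90 mol
n(L) = 16.05 mol
n/ν → Z: 5.450, L: 8.025; Z is limiting.
L consumed = (2/2) × 10.90 = 10.90 mol
L remaining = 16.05 − 10.90 = 5.150 mol
mass = 5.150 × 205.30 = 1057 g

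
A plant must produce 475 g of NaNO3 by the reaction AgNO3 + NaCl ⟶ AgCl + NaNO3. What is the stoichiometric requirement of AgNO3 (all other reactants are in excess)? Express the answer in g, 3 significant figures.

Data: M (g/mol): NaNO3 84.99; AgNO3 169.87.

949 g

n(NaNO3) = 475 / 84.99 = 5.589 mol
n(AgNO3) = (1/1) × 5.589 = 5.589 mol
mass = 5.589 × 169.87 = 949.4 g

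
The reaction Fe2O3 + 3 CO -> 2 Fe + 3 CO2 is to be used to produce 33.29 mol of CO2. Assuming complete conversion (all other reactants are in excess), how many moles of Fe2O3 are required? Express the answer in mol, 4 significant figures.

11.10 mol

n(CO2) = 33.29 mol
n(Fe2O3) = (1/3) × 33.29 = 11.10 mol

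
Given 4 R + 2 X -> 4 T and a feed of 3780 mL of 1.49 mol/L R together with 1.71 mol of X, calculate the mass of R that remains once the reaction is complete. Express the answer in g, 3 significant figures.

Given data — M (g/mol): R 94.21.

208 g

n(R) = 1.49 × 3780/1000 = 5.632 mol
n(X) = 1.710 mol
n/ν for R = 5.632/4 = 1.408
n/ν for X = 1.710/2 = 0.8550
Smallest n/ν is X → limiting reagent.
R consumed = (4/2) × 1.710 = 3.420 mol
R remaining = 5.632 − 3.420 = 2.212 mol
mass = 2.212 × 94.21 = 208.4 g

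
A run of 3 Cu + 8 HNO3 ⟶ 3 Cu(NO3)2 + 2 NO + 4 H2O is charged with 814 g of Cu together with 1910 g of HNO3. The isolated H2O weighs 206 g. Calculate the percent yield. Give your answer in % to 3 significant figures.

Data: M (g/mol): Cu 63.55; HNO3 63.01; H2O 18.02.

75.4 %

n(Cu) = 814.0 / 63.55 = 12.81 mol
n(HNO3) = 1910 / 63.01 = 30.31 mol
n/ν → Cu: 4.270, HNO3: 3.789; HNO3 is limiting.
theoretical n(H2O) = (4/8) × 30.31 = 15.16 mol → 273.2 g
% yield = 206 / 273.2 × 100 = 75.40 %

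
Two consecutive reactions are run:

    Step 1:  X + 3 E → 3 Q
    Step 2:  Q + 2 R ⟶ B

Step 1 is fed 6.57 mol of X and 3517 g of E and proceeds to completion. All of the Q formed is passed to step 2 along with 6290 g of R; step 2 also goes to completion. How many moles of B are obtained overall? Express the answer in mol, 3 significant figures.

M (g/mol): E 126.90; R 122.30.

19.7 mol

Step 1:
n(X) = 6.570 mol
n(E) = 3517 / 126.90 = 27.71 mol
n/ν for X = 6.570/1 = 6.570
n/ν for E = 27.71/3 = 9.237
Smallest n/ν is X → limiting reagent.
n(Q) produced = (3/1) × 6.570 = 19.71 mol
Step 2:
n(Q) available = 19.71 mol
n(R) = 6290 / 122.30 = 51.43 mol
n/ν for Q = 19.71/1 = 19.71
n/ν for R = 51.43/2 = 25.72
Smallest n/ν is Q → limiting reagent.
n(B) = (1/1) × 19.71 = 19.71 mol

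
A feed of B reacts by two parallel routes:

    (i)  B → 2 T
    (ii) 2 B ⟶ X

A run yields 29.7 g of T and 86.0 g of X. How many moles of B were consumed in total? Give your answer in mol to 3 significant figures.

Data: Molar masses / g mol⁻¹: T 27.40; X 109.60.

2.11 mol

n(T) = 29.7 / 27.40 = 1.084 mol
n(X) = 86.0 / 109.60 = 0.7847 mol
n(B) via (i) = (1/2)×1.084 = 0.5420 mol
n(B) via (ii) = (2/1)×0.7847 = 1.569 mol
total n(B) = 0.5420 + 1.569 = 2.111 mol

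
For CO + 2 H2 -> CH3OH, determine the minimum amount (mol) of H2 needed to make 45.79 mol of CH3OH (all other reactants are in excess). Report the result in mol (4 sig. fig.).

n(CH3OH) = 45.79 mol
n(H2) = (2/1) × 45.79 = 91.58 mol

91.58 mol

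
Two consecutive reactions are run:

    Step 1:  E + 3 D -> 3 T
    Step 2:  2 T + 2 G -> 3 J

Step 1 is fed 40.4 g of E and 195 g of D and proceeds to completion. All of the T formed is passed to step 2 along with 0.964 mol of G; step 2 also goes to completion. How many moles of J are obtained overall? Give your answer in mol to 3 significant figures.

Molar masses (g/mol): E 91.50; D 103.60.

1.45 mol

Step 1:
n(E) = 40.40 / 91.50 = 0.4415 mol
n(D) = 195.0 / 103.60 = 1.882 mol
n/ν → E: 0.4415, D: 0.6273; E is limiting.
n(T) produced = (3/1) × 0.4415 = 1.325 mol
Step 2:
n(T) available = 1.325 mol
n(G) = 0.9640 mol
n/ν → T: 0.6625, G: 0.4820; G is limiting.
n(J) = (3/2) × 0.9640 = 1.446 mol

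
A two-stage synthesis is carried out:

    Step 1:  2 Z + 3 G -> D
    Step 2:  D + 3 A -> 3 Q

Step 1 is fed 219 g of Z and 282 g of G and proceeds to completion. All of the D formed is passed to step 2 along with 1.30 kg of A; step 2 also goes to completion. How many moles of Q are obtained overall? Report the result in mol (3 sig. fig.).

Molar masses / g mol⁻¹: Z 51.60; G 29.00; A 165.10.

Step 1:
n(Z) = 219.0 / 51.60 = 4.244 mol
n(G) = 282.0 / 29.00 = 9.724 mol
n/ν for Z = 4.244/2 = 2.122
n/ν for G = 9.724/3 = 3.241
Smallest n/ν is Z → limiting reagent.
n(D) produced = (1/2) × 4.244 = 2.122 mol
Step 2:
n(D) available = 2.122 mol
n(A) = 1.300×1000 / 165.10 = 7.874 mol
n/ν for D = 2.122/1 = 2.122
n/ν for A = 7.874/3 = 2.625
Smallest n/ν is D → limiting reagent.
n(Q) = (3/1) × 2.122 = 6.366 mol

6.37 mol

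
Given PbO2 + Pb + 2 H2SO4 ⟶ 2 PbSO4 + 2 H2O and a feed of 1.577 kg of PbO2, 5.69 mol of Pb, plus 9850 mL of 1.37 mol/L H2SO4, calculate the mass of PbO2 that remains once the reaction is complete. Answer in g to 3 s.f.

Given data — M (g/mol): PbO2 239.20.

n(PbO2) = 1.577×1000 / 239.20 = 6.593 mol
n(Pb) = 5.690 mol
n(H2SO4) = 1.37 × 9850/1000 = 13.49 mol
n/ν for PbO2 = 6.593/1 = 6.593
n/ν for Pb = 5.690/1 = 5.690
n/ν for H2SO4 = 13.49/2 = 6.745
Smallest n/ν is Pb → limiting reagent.
PbO2 consumed = (1/1) × 5.690 = 5.690 mol
PbO2 remaining = 6.593 − 5.690 = 0.9030 mol
mass = 0.9030 × 239.20 = 216.0 g

216 g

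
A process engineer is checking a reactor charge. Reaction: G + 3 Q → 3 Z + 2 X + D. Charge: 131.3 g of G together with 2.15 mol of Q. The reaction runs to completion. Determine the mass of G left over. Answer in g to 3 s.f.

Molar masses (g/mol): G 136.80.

n(G) = 131.3 / 136.80 = 0.9598 mol
n(Q) = 2.150 mol
n/ν for G = 0.9598/1 = 0.9598
n/ν for Q = 2.150/3 = 0.7167
Smallest n/ν is Q → limiting reagent.
G consumed = (1/3) × 2.150 = 0.7167 mol
G remaining = 0.9598 − 0.7167 = 0.2431 mol
mass = 0.2431 × 136.80 = 33.26 g

33.3 g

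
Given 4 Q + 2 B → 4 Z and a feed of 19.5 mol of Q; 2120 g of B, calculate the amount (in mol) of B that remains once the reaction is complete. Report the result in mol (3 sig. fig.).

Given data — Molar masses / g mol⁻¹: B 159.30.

3.56 mol

n(Q) = 19.50 mol
n(B) = 2120 / 159.30 = 13.31 mol
n/ν → Q: 4.875, B: 6.655; Q is limiting.
B consumed = (2/4) × 19.50 = 9.750 mol
B remaining = 13.31 − 9.750 = 3.560 mol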